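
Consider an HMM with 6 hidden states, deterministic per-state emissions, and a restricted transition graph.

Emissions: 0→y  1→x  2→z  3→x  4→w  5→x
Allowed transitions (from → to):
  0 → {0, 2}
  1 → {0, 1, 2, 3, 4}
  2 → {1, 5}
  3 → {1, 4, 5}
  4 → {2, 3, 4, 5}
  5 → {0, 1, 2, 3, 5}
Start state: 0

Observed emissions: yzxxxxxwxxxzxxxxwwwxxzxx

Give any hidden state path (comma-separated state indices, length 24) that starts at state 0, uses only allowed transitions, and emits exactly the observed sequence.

  t0 'y' -> {0}, take 0 (start)
  t1 'z' -> {2}, take 2 (0->2 ok)
  t2 'x' -> {1,3,5}, take 5 (2->5 ok)
  t3 'x' -> {1,3,5}, take 1 (5->1 ok)
  t4 'x' -> {1,3,5}, take 3 (1->3 ok)
  t5 'x' -> {1,3,5}, take 1 (3->1 ok)
  t6 'x' -> {1,3,5}, take 3 (1->3 ok)
  t7 'w' -> {4}, take 4 (3->4 ok)
  t8 'x' -> {1,3,5}, take 5 (4->5 ok)
  t9 'x' -> {1,3,5}, take 1 (5->1 ok)
  t10 'x' -> {1,3,5}, take 1 (1->1 ok)
  t11 'z' -> {2}, take 2 (1->2 ok)
  t12 'x' -> {1,3,5}, take 5 (2->5 ok)
  t13 'x' -> {1,3,5}, take 3 (5->3 ok)
  t14 'x' -> {1,3,5}, take 5 (3->5 ok)
  t15 'x' -> {1,3,5}, take 3 (5->3 ok)
  t16 'w' -> {4}, take 4 (3->4 ok)
  t17 'w' -> {4}, take 4 (4->4 ok)
  t18 'w' -> {4}, take 4 (4->4 ok)
  t19 'x' -> {1,3,5}, take 3 (4->3 ok)
  t20 'x' -> {1,3,5}, take 5 (3->5 ok)
  t21 'z' -> {2}, take 2 (5->2 ok)
  t22 'x' -> {1,3,5}, take 1 (2->1 ok)
  t23 'x' -> {1,3,5}, take 1 (1->1 ok)

0,2,5,1,3,1,3,4,5,1,1,2,5,3,5,3,4,4,4,3,5,2,1,1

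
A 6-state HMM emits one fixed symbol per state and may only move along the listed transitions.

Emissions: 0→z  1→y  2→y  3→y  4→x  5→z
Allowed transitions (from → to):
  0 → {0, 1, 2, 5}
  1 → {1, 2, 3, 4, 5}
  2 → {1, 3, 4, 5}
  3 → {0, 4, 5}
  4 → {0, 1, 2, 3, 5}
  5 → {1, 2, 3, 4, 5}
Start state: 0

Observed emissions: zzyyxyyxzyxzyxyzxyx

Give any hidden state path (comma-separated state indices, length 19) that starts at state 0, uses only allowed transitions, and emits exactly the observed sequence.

0,0,2,1,4,1,3,4,0,1,4,5,3,4,2,5,4,1,4

  0: obs=z cand={0,5} pick 0 [start]
  1: obs=z cand={0,5} pick 0 [0->0 ok]
  2: obs=y cand={1,2,3} pick 2 [0->2 ok]
  3: obs=y cand={1,2,3} pick 1 [2->1 ok]
  4: obs=x cand={4} pick 4 [1->4 ok]
  5: obs=y cand={1,2,3} pick 1 [4->1 ok]
  6: obs=y cand={1,2,3} pick 3 [1->3 ok]
  7: obs=x cand={4} pick 4 [3->4 ok]
  8: obs=z cand={0,5} pick 0 [4->0 ok]
  9: obs=y cand={1,2,3} pick 1 [0->1 ok]
  10: obs=x cand={4} pick 4 [1->4 ok]
  11: obs=z cand={0,5} pick 5 [4->5 ok]
  12: obs=y cand={1,2,3} pick 3 [5->3 ok]
  13: obs=x cand={4} pick 4 [3->4 ok]
  14: obs=y cand={1,2,3} pick 2 [4->2 ok]
  15: obs=z cand={0,5} pick 5 [2->5 ok]
  16: obs=x cand={4} pick 4 [5->4 ok]
  17: obs=y cand={1,2,3} pick 1 [4->1 ok]
  18: obs=x cand={4} pick 4 [1->4 ok]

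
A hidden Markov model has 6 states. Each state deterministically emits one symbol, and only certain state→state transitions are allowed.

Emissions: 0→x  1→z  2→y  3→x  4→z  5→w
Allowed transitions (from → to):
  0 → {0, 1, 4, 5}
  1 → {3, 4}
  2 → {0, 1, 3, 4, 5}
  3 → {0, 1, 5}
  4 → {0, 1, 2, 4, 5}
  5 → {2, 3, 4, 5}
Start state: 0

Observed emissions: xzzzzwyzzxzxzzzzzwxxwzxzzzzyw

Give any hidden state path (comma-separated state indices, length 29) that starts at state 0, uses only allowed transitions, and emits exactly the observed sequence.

  [0] x  {0,3}  => 0  start
  [1] z  {1,4}  => 1  0->1 ok
  [2] z  {1,4}  => 4  1->4 ok
  [3] z  {1,4}  => 4  4->4 ok
  [4] z  {1,4}  => 4  4->4 ok
  [5] w  {5}  => 5  4->5 ok
  [6] y  {2}  => 2  5->2 ok
  [7] z  {1,4}  => 1  2->1 ok
  [8] z  {1,4}  => 4  1->4 ok
  [9] x  {0,3}  => 0  4->0 ok
  [10] z  {1,4}  => 1  0->1 ok
  [11] x  {0,3}  => 3  1->3 ok
  [12] z  {1,4}  => 1  3->1 ok
  [13] z  {1,4}  => 4  1->4 ok
  [14] z  {1,4}  => 1  4->1 ok
  [15] z  {1,4}  => 4  1->4 ok
  [16] z  {1,4}  => 4  4->4 ok
  [17] w  {5}  => 5  4->5 ok
  [18] x  {0,3}  => 3  5->3 ok
  [19] x  {0,3}  => 0  3->0 ok
  [20] w  {5}  => 5  0->5 ok
  [21] z  {1,4}  => 4  5->4 ok
  [22] x  {0,3}  => 0  4->0 ok
  [23] z  {1,4}  => 1  0->1 ok
  [24] z  {1,4}  => 4  1->4 ok
  [25] z  {1,4}  => 4  4->4 ok
  [26] z  {1,4}  => 4  4->4 ok
  [27] y  {2}  => 2  4->2 ok
  [28] w  {5}  => 5  2->5 ok

0,1,4,4,4,5,2,1,4,0,1,3,1,4,1,4,4,5,3,0,5,4,0,1,4,4,4,2,5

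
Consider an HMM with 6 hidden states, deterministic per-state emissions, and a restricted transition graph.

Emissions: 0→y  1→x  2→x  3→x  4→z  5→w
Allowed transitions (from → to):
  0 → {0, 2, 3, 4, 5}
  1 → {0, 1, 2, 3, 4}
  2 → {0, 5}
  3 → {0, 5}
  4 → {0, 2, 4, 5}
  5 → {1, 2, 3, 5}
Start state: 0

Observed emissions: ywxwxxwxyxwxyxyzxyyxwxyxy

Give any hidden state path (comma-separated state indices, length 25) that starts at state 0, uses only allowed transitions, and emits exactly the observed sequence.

  pos 0: y in {0}, choose 0; start
  pos 1: w in {5}, choose 5; 0->5 ok
  pos 2: x in {1,2,3}, choose 2; 5->2 ok
  pos 3: w in {5}, choose 5; 2->5 ok
  pos 4: x in {1,2,3}, choose 1; 5->1 ok
  pos 5: x in {1,2,3}, choose 3; 1->3 ok
  pos 6: w in {5}, choose 5; 3->5 ok
  pos 7: x in {1,2,3}, choose 3; 5->3 ok
  pos 8: y in {0}, choose 0; 3->0 ok
  pos 9: x in {1,2,3}, choose 3; 0->3 ok
  pos 10: w in {5}, choose 5; 3->5 ok
  pos 11: x in {1,2,3}, choose 1; 5->1 ok
  pos 12: y in {0}, choose 0; 1->0 ok
  pos 13: x in {1,2,3}, choose 2; 0->2 ok
  pos 14: y in {0}, choose 0; 2->0 ok
  pos 15: z in {4}, choose 4; 0->4 ok
  pos 16: x in {1,2,3}, choose 2; 4->2 ok
  pos 17: y in {0}, choose 0; 2->0 ok
  pos 18: y in {0}, choose 0; 0->0 ok
  pos 19: x in {1,2,3}, choose 2; 0->2 ok
  pos 20: w in {5}, choose 5; 2->5 ok
  pos 21: x in {1,2,3}, choose 3; 5->3 ok
  pos 22: y in {0}, choose 0; 3->0 ok
  pos 23: x in {1,2,3}, choose 2; 0->2 ok
  pos 24: y in {0}, choose 0; 2->0 ok

0,5,2,5,1,3,5,3,0,3,5,1,0,2,0,4,2,0,0,2,5,3,0,2,0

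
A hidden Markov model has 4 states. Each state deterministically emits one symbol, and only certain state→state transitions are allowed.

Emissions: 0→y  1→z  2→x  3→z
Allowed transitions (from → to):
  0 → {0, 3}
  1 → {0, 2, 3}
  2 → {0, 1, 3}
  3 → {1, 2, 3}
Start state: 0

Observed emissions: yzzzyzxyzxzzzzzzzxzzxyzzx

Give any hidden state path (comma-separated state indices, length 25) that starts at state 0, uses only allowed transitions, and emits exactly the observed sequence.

  t0 'y' -> {0}, take 0 (start)
  t1 'z' -> {1,3}, take 3 (0->3 ok)
  t2 'z' -> {1,3}, take 3 (3->3 ok)
  t3 'z' -> {1,3}, take 1 (3->1 ok)
  t4 'y' -> {0}, take 0 (1->0 ok)
  t5 'z' -> {1,3}, take 3 (0->3 ok)
  t6 'x' -> {2}, take 2 (3->2 ok)
  t7 'y' -> {0}, take 0 (2->0 ok)
  t8 'z' -> {1,3}, take 3 (0->3 ok)
  t9 'x' -> {2}, take 2 (3->2 ok)
  t10 'z' -> {1,3}, take 1 (2->1 ok)
  t11 'z' -> {1,3}, take 3 (1->3 ok)
  t12 'z' -> {1,3}, take 3 (3->3 ok)
  t13 'z' -> {1,3}, take 1 (3->1 ok)
  t14 'z' -> {1,3}, take 3 (1->3 ok)
  t15 'z' -> {1,3}, take 1 (3->1 ok)
  t16 'z' -> {1,3}, take 3 (1->3 ok)
  t17 'x' -> {2}, take 2 (3->2 ok)
  t18 'z' -> {1,3}, take 3 (2->3 ok)
  t19 'z' -> {1,3}, take 3 (3->3 ok)
  t20 'x' -> {2}, take 2 (3->2 ok)
  t21 'y' -> {0}, take 0 (2->0 ok)
  t22 'z' -> {1,3}, take 3 (0->3 ok)
  t23 'z' -> {1,3}, take 3 (3->3 ok)
  t24 'x' -> {2}, take 2 (3->2 ok)

0,3,3,1,0,3,2,0,3,2,1,3,3,1,3,1,3,2,3,3,2,0,3,3,2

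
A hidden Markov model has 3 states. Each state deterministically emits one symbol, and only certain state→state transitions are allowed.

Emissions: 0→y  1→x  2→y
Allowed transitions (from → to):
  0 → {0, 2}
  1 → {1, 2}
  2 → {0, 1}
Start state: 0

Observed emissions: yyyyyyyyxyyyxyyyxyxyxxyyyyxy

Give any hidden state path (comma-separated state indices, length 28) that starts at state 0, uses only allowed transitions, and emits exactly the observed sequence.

0,0,0,2,0,0,0,2,1,2,0,2,1,2,0,2,1,2,1,2,1,1,2,0,0,2,1,2

  pos 0: y in {0,2}, choose 0; start
  pos 1: y in {0,2}, choose 0; 0->0 ok
  pos 2: y in {0,2}, choose 0; 0->0 ok
  pos 3: y in {0,2}, choose 2; 0->2 ok
  pos 4: y in {0,2}, choose 0; 2->0 ok
  pos 5: y in {0,2}, choose 0; 0->0 ok
  pos 6: y in {0,2}, choose 0; 0->0 ok
  pos 7: y in {0,2}, choose 2; 0->2 ok
  pos 8: x in {1}, choose 1; 2->1 ok
  pos 9: y in {0,2}, choose 2; 1->2 ok
  pos 10: y in {0,2}, choose 0; 2->0 ok
  pos 11: y in {0,2}, choose 2; 0->2 ok
  pos 12: x in {1}, choose 1; 2->1 ok
  pos 13: y in {0,2}, choose 2; 1->2 ok
  pos 14: y in {0,2}, choose 0; 2->0 ok
  pos 15: y in {0,2}, choose 2; 0->2 ok
  pos 16: x in {1}, choose 1; 2->1 ok
  pos 17: y in {0,2}, choose 2; 1->2 ok
  pos 18: x in {1}, choose 1; 2->1 ok
  pos 19: y in {0,2}, choose 2; 1->2 ok
  pos 20: x in {1}, choose 1; 2->1 ok
  pos 21: x in {1}, choose 1; 1->1 ok
  pos 22: y in {0,2}, choose 2; 1->2 ok
  pos 23: y in {0,2}, choose 0; 2->0 ok
  pos 24: y in {0,2}, choose 0; 0->0 ok
  pos 25: y in {0,2}, choose 2; 0->2 ok
  pos 26: x in {1}, choose 1; 2->1 ok
  pos 27: y in {0,2}, choose 2; 1->2 ok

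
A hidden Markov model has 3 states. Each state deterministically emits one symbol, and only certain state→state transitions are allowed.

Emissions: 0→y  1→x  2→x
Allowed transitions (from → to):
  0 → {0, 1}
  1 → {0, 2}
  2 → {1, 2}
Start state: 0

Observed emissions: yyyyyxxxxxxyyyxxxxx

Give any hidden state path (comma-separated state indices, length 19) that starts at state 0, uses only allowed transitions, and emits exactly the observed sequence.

0,0,0,0,0,1,2,1,2,2,1,0,0,0,1,2,2,2,2

  t0 'y' -> {0}, take 0 (start)
  t1 'y' -> {0}, take 0 (0->0 ok)
  t2 'y' -> {0}, take 0 (0->0 ok)
  t3 'y' -> {0}, take 0 (0->0 ok)
  t4 'y' -> {0}, take 0 (0->0 ok)
  t5 'x' -> {1,2}, take 1 (0->1 ok)
  t6 'x' -> {1,2}, take 2 (1->2 ok)
  t7 'x' -> {1,2}, take 1 (2->1 ok)
  t8 'x' -> {1,2}, take 2 (1->2 ok)
  t9 'x' -> {1,2}, take 2 (2->2 ok)
  t10 'x' -> {1,2}, take 1 (2->1 ok)
  t11 'y' -> {0}, take 0 (1->0 ok)
  t12 'y' -> {0}, take 0 (0->0 ok)
  t13 'y' -> {0}, take 0 (0->0 ok)
  t14 'x' -> {1,2}, take 1 (0->1 ok)
  t15 'x' -> {1,2}, take 2 (1->2 ok)
  t16 'x' -> {1,2}, take 2 (2->2 ok)
  t17 'x' -> {1,2}, take 2 (2->2 ok)
  t18 'x' -> {1,2}, take 2 (2->2 ok)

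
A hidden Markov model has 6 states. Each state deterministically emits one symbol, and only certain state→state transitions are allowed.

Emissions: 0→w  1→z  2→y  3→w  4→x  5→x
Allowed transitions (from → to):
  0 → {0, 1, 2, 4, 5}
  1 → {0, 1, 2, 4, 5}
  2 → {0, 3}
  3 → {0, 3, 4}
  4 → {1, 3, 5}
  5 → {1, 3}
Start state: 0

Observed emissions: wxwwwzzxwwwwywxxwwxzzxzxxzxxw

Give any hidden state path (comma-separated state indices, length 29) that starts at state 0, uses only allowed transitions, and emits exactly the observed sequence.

0,4,3,0,0,1,1,5,3,3,3,0,2,0,4,5,3,3,4,1,1,4,1,4,5,1,4,5,3

  0: obs=w cand={0,3} pick 0 [start]
  1: obs=x cand={4,5} pick 4 [0->4 ok]
  2: obs=w cand={0,3} pick 3 [4->3 ok]
  3: obs=w cand={0,3} pick 0 [3->0 ok]
  4: obs=w cand={0,3} pick 0 [0->0 ok]
  5: obs=z cand={1} pick 1 [0->1 ok]
  6: obs=z cand={1} pick 1 [1->1 ok]
  7: obs=x cand={4,5} pick 5 [1->5 ok]
  8: obs=w cand={0,3} pick 3 [5->3 ok]
  9: obs=w cand={0,3} pick 3 [3->3 ok]
  10: obs=w cand={0,3} pick 3 [3->3 ok]
  11: obs=w cand={0,3} pick 0 [3->0 ok]
  12: obs=y cand={2} pick 2 [0->2 ok]
  13: obs=w cand={0,3} pick 0 [2->0 ok]
  14: obs=x cand={4,5} pick 4 [0->4 ok]
  15: obs=x cand={4,5} pick 5 [4->5 ok]
  16: obs=w cand={0,3} pick 3 [5->3 ok]
  17: obs=w cand={0,3} pick 3 [3->3 ok]
  18: obs=x cand={4,5} pick 4 [3->4 ok]
  19: obs=z cand={1} pick 1 [4->1 ok]
  20: obs=z cand={1} pick 1 [1->1 ok]
  21: obs=x cand={4,5} pick 4 [1->4 ok]
  22: obs=z cand={1} pick 1 [4->1 ok]
  23: obs=x cand={4,5} pick 4 [1->4 ok]
  24: obs=x cand={4,5} pick 5 [4->5 ok]
  25: obs=z cand={1} pick 1 [5->1 ok]
  26: obs=x cand={4,5} pick 4 [1->4 ok]
  27: obs=x cand={4,5} pick 5 [4->5 ok]
  28: obs=w cand={0,3} pick 3 [5->3 ok]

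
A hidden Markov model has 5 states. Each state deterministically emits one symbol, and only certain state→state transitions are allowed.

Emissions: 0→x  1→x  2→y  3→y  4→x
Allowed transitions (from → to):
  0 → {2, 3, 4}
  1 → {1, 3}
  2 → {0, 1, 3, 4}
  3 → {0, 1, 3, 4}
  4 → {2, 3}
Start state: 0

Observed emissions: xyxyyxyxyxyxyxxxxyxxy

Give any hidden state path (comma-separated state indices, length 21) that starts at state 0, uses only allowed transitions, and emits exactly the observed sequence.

0,3,4,2,3,1,3,4,3,1,3,4,2,1,1,1,1,3,0,4,3

  pos 0: x in {0,1,4}, choose 0; start
  pos 1: y in {2,3}, choose 3; 0->3 ok
  pos 2: x in {0,1,4}, choose 4; 3->4 ok
  pos 3: y in {2,3}, choose 2; 4->2 ok
  pos 4: y in {2,3}, choose 3; 2->3 ok
  pos 5: x in {0,1,4}, choose 1; 3->1 ok
  pos 6: y in {2,3}, choose 3; 1->3 ok
  pos 7: x in {0,1,4}, choose 4; 3->4 ok
  pos 8: y in {2,3}, choose 3; 4->3 ok
  pos 9: x in {0,1,4}, choose 1; 3->1 ok
  pos 10: y in {2,3}, choose 3; 1->3 ok
  pos 11: x in {0,1,4}, choose 4; 3->4 ok
  pos 12: y in {2,3}, choose 2; 4->2 ok
  pos 13: x in {0,1,4}, choose 1; 2->1 ok
  pos 14: x in {0,1,4}, choose 1; 1->1 ok
  pos 15: x in {0,1,4}, choose 1; 1->1 ok
  pos 16: x in {0,1,4}, choose 1; 1->1 ok
  pos 17: y in {2,3}, choose 3; 1->3 ok
  pos 18: x in {0,1,4}, choose 0; 3->0 ok
  pos 19: x in {0,1,4}, choose 4; 0->4 ok
  pos 20: y in {2,3}, choose 3; 4->3 ok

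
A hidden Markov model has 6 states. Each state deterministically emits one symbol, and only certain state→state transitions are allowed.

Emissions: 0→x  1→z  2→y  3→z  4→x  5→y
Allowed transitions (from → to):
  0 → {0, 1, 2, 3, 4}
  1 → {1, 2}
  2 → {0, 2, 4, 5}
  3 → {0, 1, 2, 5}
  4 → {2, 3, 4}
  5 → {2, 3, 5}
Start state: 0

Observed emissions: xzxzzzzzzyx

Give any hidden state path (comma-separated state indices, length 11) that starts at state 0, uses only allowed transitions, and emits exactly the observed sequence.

  pos 0: x in {0,4}, choose 0; start
  pos 1: z in {1,3}, choose 3; 0->3 ok
  pos 2: x in {0,4}, choose 0; 3->0 ok
  pos 3: z in {1,3}, choose 3; 0->3 ok
  pos 4: z in {1,3}, choose 1; 3->1 ok
  pos 5: z in {1,3}, choose 1; 1->1 ok
  pos 6: z in {1,3}, choose 1; 1->1 ok
  pos 7: z in {1,3}, choose 1; 1->1 ok
  pos 8: z in {1,3}, choose 1; 1->1 ok
  pos 9: y in {2,5}, choose 2; 1->2 ok
  pos 10: x in {0,4}, choose 0; 2->0 ok

0,3,0,3,1,1,1,1,1,2,0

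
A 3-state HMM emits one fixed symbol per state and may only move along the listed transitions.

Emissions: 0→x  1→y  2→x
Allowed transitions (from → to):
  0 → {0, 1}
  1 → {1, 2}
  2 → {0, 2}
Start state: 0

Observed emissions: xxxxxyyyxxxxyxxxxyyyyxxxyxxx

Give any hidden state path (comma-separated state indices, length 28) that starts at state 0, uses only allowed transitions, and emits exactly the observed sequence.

0,0,0,0,0,1,1,1,2,2,2,0,1,2,2,0,0,1,1,1,1,2,2,0,1,2,2,0

  pos 0: x in {0,2}, choose 0; start
  pos 1: x in {0,2}, choose 0; 0->0 ok
  pos 2: x in {0,2}, choose 0; 0->0 ok
  pos 3: x in {0,2}, choose 0; 0->0 ok
  pos 4: x in {0,2}, choose 0; 0->0 ok
  pos 5: y in {1}, choose 1; 0->1 ok
  pos 6: y in {1}, choose 1; 1->1 ok
  pos 7: y in {1}, choose 1; 1->1 ok
  pos 8: x in {0,2}, choose 2; 1->2 ok
  pos 9: x in {0,2}, choose 2; 2->2 ok
  pos 10: x in {0,2}, choose 2; 2->2 ok
  pos 11: x in {0,2}, choose 0; 2->0 ok
  pos 12: y in {1}, choose 1; 0->1 ok
  pos 13: x in {0,2}, choose 2; 1->2 ok
  pos 14: x in {0,2}, choose 2; 2->2 ok
  pos 15: x in {0,2}, choose 0; 2->0 ok
  pos 16: x in {0,2}, choose 0; 0->0 ok
  pos 17: y in {1}, choose 1; 0->1 ok
  pos 18: y in {1}, choose 1; 1->1 ok
  pos 19: y in {1}, choose 1; 1->1 ok
  pos 20: y in {1}, choose 1; 1->1 ok
  pos 21: x in {0,2}, choose 2; 1->2 ok
  pos 22: x in {0,2}, choose 2; 2->2 ok
  pos 23: x in {0,2}, choose 0; 2->0 ok
  pos 24: y in {1}, choose 1; 0->1 ok
  pos 25: x in {0,2}, choose 2; 1->2 ok
  pos 26: x in {0,2}, choose 2; 2->2 ok
  pos 27: x in {0,2}, choose 0; 2->0 ok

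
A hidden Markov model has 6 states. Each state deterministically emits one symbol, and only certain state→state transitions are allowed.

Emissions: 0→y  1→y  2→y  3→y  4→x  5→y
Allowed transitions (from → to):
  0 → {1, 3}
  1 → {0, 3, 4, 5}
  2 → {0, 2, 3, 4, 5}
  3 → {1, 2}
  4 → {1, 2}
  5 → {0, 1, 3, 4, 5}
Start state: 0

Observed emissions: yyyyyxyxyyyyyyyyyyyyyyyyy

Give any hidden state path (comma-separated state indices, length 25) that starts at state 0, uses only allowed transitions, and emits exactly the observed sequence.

0,3,1,3,2,4,2,4,2,3,1,3,2,0,3,2,2,2,3,2,0,1,3,2,0

  [0] y  {0,1,2,3,5}  => 0  start
  [1] y  {0,1,2,3,5}  => 3  0->3 ok
  [2] y  {0,1,2,3,5}  => 1  3->1 ok
  [3] y  {0,1,2,3,5}  => 3  1->3 ok
  [4] y  {0,1,2,3,5}  => 2  3->2 ok
  [5] x  {4}  => 4  2->4 ok
  [6] y  {0,1,2,3,5}  => 2  4->2 ok
  [7] x  {4}  => 4  2->4 ok
  [8] y  {0,1,2,3,5}  => 2  4->2 ok
  [9] y  {0,1,2,3,5}  => 3  2->3 ok
  [10] y  {0,1,2,3,5}  => 1  3->1 ok
  [11] y  {0,1,2,3,5}  => 3  1->3 ok
  [12] y  {0,1,2,3,5}  => 2  3->2 ok
  [13] y  {0,1,2,3,5}  => 0  2->0 ok
  [14] y  {0,1,2,3,5}  => 3  0->3 ok
  [15] y  {0,1,2,3,5}  => 2  3->2 ok
  [16] y  {0,1,2,3,5}  => 2  2->2 ok
  [17] y  {0,1,2,3,5}  => 2  2->2 ok
  [18] y  {0,1,2,3,5}  => 3  2->3 ok
  [19] y  {0,1,2,3,5}  => 2  3->2 ok
  [20] y  {0,1,2,3,5}  => 0  2->0 ok
  [21] y  {0,1,2,3,5}  => 1  0->1 ok
  [22] y  {0,1,2,3,5}  => 3  1->3 ok
  [23] y  {0,1,2,3,5}  => 2  3->2 ok
  [24] y  {0,1,2,3,5}  => 0  2->0 ok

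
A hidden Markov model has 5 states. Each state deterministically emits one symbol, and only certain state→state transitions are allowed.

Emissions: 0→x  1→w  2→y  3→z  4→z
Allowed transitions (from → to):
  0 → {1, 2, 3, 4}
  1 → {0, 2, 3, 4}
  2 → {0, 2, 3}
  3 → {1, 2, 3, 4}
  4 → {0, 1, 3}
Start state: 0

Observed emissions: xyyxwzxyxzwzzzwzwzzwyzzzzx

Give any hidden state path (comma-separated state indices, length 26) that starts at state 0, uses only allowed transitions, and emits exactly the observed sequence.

0,2,2,0,1,4,0,2,0,3,1,3,3,4,1,4,1,3,4,1,2,3,4,3,4,0

  pos 0: x in {0}, choose 0; start
  pos 1: y in {2}, choose 2; 0->2 ok
  pos 2: y in {2}, choose 2; 2->2 ok
  pos 3: x in {0}, choose 0; 2->0 ok
  pos 4: w in {1}, choose 1; 0->1 ok
  pos 5: z in {3,4}, choose 4; 1->4 ok
  pos 6: x in {0}, choose 0; 4->0 ok
  pos 7: y in {2}, choose 2; 0->2 ok
  pos 8: x in {0}, choose 0; 2->0 ok
  pos 9: z in {3,4}, choose 3; 0->3 ok
  pos 10: w in {1}, choose 1; 3->1 ok
  pos 11: z in {3,4}, choose 3; 1->3 ok
  pos 12: z in {3,4}, choose 3; 3->3 ok
  pos 13: z in {3,4}, choose 4; 3->4 ok
  pos 14: w in {1}, choose 1; 4->1 ok
  pos 15: z in {3,4}, choose 4; 1->4 ok
  pos 16: w in {1}, choose 1; 4->1 ok
  pos 17: z in {3,4}, choose 3; 1->3 ok
  pos 18: z in {3,4}, choose 4; 3->4 ok
  pos 19: w in {1}, choose 1; 4->1 ok
  pos 20: y in {2}, choose 2; 1->2 ok
  pos 21: z in {3,4}, choose 3; 2->3 ok
  pos 22: z in {3,4}, choose 4; 3->4 ok
  pos 23: z in {3,4}, choose 3; 4->3 ok
  pos 24: z in {3,4}, choose 4; 3->4 ok
  pos 25: x in {0}, choose 0; 4->0 ok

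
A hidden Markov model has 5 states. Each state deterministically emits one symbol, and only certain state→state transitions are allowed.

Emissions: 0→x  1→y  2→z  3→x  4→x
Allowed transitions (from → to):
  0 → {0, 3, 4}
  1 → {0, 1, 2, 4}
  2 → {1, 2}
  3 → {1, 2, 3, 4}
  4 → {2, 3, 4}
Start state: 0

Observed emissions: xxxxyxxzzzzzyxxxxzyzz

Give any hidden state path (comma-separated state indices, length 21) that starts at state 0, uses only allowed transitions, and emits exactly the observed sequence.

0,4,4,3,1,4,4,2,2,2,2,2,1,0,0,3,4,2,1,2,2

  pos 0: x in {0,3,4}, choose 0; start
  pos 1: x in {0,3,4}, choose 4; 0->4 ok
  pos 2: x in {0,3,4}, choose 4; 4->4 ok
  pos 3: x in {0,3,4}, choose 3; 4->3 ok
  pos 4: y in {1}, choose 1; 3->1 ok
  pos 5: x in {0,3,4}, choose 4; 1->4 ok
  pos 6: x in {0,3,4}, choose 4; 4->4 ok
  pos 7: z in {2}, choose 2; 4->2 ok
  pos 8: z in {2}, choose 2; 2->2 ok
  pos 9: z in {2}, choose 2; 2->2 ok
  pos 10: z in {2}, choose 2; 2->2 ok
  pos 11: z in {2}, choose 2; 2->2 ok
  pos 12: y in {1}, choose 1; 2->1 ok
  pos 13: x in {0,3,4}, choose 0; 1->0 ok
  pos 14: x in {0,3,4}, choose 0; 0->0 ok
  pos 15: x in {0,3,4}, choose 3; 0->3 ok
  pos 16: x in {0,3,4}, choose 4; 3->4 ok
  pos 17: z in {2}, choose 2; 4->2 ok
  pos 18: y in {1}, choose 1; 2->1 ok
  pos 19: z in {2}, choose 2; 1->2 ok
  pos 20: z in {2}, choose 2; 2->2 ok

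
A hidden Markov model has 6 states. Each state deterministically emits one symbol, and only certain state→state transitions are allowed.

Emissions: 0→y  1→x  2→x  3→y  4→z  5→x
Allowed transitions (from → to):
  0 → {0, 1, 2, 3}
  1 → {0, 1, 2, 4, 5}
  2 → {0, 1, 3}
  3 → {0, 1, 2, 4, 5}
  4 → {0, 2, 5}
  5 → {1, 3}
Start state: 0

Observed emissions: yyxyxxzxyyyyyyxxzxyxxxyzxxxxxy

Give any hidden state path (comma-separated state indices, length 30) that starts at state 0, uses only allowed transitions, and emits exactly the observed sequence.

0,0,1,0,2,1,4,5,3,0,0,0,0,3,5,1,4,2,3,5,1,2,3,4,5,1,2,1,5,3

  t0 'y' -> {0,3}, take 0 (start)
  t1 'y' -> {0,3}, take 0 (0->0 ok)
  t2 'x' -> {1,2,5}, take 1 (0->1 ok)
  t3 'y' -> {0,3}, take 0 (1->0 ok)
  t4 'x' -> {1,2,5}, take 2 (0->2 ok)
  t5 'x' -> {1,2,5}, take 1 (2->1 ok)
  t6 'z' -> {4}, take 4 (1->4 ok)
  t7 'x' -> {1,2,5}, take 5 (4->5 ok)
  t8 'y' -> {0,3}, take 3 (5->3 ok)
  t9 'y' -> {0,3}, take 0 (3->0 ok)
  t10 'y' -> {0,3}, take 0 (0->0 ok)
  t11 'y' -> {0,3}, take 0 (0->0 ok)
  t12 'y' -> {0,3}, take 0 (0->0 ok)
  t13 'y' -> {0,3}, take 3 (0->3 ok)
  t14 'x' -> {1,2,5}, take 5 (3->5 ok)
  t15 'x' -> {1,2,5}, take 1 (5->1 ok)
  t16 'z' -> {4}, take 4 (1->4 ok)
  t17 'x' -> {1,2,5}, take 2 (4->2 ok)
  t18 'y' -> {0,3}, take 3 (2->3 ok)
  t19 'x' -> {1,2,5}, take 5 (3->5 ok)
  t20 'x' -> {1,2,5}, take 1 (5->1 ok)
  t21 'x' -> {1,2,5}, take 2 (1->2 ok)
  t22 'y' -> {0,3}, take 3 (2->3 ok)
  t23 'z' -> {4}, take 4 (3->4 ok)
  t24 'x' -> {1,2,5}, take 5 (4->5 ok)
  t25 'x' -> {1,2,5}, take 1 (5->1 ok)
  t26 'x' -> {1,2,5}, take 2 (1->2 ok)
  t27 'x' -> {1,2,5}, take 1 (2->1 ok)
  t28 'x' -> {1,2,5}, take 5 (1->5 ok)
  t29 'y' -> {0,3}, take 3 (5->3 ok)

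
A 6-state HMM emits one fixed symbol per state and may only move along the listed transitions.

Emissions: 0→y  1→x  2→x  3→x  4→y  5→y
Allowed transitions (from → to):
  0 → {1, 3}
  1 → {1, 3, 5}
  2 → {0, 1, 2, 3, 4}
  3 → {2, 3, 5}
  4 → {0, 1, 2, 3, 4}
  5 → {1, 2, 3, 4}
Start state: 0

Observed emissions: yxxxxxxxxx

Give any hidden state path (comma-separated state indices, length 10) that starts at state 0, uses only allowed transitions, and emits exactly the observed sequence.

  t0 'y' -> {0,4,5}, take 0 (start)
  t1 'x' -> {1,2,3}, take 1 (0->1 ok)
  t2 'x' -> {1,2,3}, take 3 (1->3 ok)
  t3 'x' -> {1,2,3}, take 3 (3->3 ok)
  t4 'x' -> {1,2,3}, take 3 (3->3 ok)
  t5 'x' -> {1,2,3}, take 2 (3->2 ok)
  t6 'x' -> {1,2,3}, take 3 (2->3 ok)
  t7 'x' -> {1,2,3}, take 2 (3->2 ok)
  t8 'x' -> {1,2,3}, take 2 (2->2 ok)
  t9 'x' -> {1,2,3}, take 3 (2->3 ok)

0,1,3,3,3,2,3,2,2,3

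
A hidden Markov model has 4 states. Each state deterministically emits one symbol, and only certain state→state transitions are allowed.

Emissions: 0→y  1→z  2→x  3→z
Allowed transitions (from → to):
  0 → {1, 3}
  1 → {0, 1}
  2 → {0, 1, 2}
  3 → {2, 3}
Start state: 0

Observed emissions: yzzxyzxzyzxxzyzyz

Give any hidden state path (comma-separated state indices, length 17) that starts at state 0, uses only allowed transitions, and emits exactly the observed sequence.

  0: obs=y cand={0} pick 0 [start]
  1: obs=z cand={1,3} pick 3 [0->3 ok]
  2: obs=z cand={1,3} pick 3 [3->3 ok]
  3: obs=x cand={2} pick 2 [3->2 ok]
  4: obs=y cand={0} pick 0 [2->0 ok]
  5: obs=z cand={1,3} pick 3 [0->3 ok]
  6: obs=x cand={2} pick 2 [3->2 ok]
  7: obs=z cand={1,3} pick 1 [2->1 ok]
  8: obs=y cand={0} pick 0 [1->0 ok]
  9: obs=z cand={1,3} pick 3 [0->3 ok]
  10: obs=x cand={2} pick 2 [3->2 ok]
  11: obs=x cand={2} pick 2 [2->2 ok]
  12: obs=z cand={1,3} pick 1 [2->1 ok]
  13: obs=y cand={0} pick 0 [1->0 ok]
  14: obs=z cand={1,3} pick 1 [0->1 ok]
  15: obs=y cand={0} pick 0 [1->0 ok]
  16: obs=z cand={1,3} pick 1 [0->1 ok]

0,3,3,2,0,3,2,1,0,3,2,2,1,0,1,0,1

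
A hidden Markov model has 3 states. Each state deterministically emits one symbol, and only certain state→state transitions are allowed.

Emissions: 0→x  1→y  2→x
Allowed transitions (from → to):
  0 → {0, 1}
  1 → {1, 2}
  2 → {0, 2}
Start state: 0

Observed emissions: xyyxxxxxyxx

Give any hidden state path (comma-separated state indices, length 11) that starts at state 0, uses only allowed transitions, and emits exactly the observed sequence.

  [0] x  {0,2}  => 0  start
  [1] y  {1}  => 1  0->1 ok
  [2] y  {1}  => 1  1->1 ok
  [3] x  {0,2}  => 2  1->2 ok
  [4] x  {0,2}  => 2  2->2 ok
  [5] x  {0,2}  => 2  2->2 ok
  [6] x  {0,2}  => 2  2->2 ok
  [7] x  {0,2}  => 0  2->0 ok
  [8] y  {1}  => 1  0->1 ok
  [9] x  {0,2}  => 2  1->2 ok
  [10] x  {0,2}  => 0  2->0 ok

0,1,1,2,2,2,2,0,1,2,0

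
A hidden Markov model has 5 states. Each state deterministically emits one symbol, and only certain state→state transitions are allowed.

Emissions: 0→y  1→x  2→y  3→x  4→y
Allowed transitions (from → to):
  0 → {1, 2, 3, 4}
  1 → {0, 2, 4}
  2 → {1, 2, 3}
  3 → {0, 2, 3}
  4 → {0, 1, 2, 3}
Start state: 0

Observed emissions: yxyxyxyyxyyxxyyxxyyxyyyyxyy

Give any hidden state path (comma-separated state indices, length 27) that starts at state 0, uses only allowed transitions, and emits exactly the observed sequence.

0,1,2,1,0,3,0,2,1,2,2,3,3,0,4,3,3,2,2,1,4,0,4,0,3,0,4

  0: obs=y cand={0,2,4} pick 0 [start]
  1: obs=x cand={1,3} pick 1 [0->1 ok]
  2: obs=y cand={0,2,4} pick 2 [1->2 ok]
  3: obs=x cand={1,3} pick 1 [2->1 ok]
  4: obs=y cand={0,2,4} pick 0 [1->0 ok]
  5: obs=x cand={1,3} pick 3 [0->3 ok]
  6: obs=y cand={0,2,4} pick 0 [3->0 ok]
  7: obs=y cand={0,2,4} pick 2 [0->2 ok]
  8: obs=x cand={1,3} pick 1 [2->1 ok]
  9: obs=y cand={0,2,4} pick 2 [1->2 ok]
  10: obs=y cand={0,2,4} pick 2 [2->2 ok]
  11: obs=x cand={1,3} pick 3 [2->3 ok]
  12: obs=x cand={1,3} pick 3 [3->3 ok]
  13: obs=y cand={0,2,4} pick 0 [3->0 ok]
  14: obs=y cand={0,2,4} pick 4 [0->4 ok]
  15: obs=x cand={1,3} pick 3 [4->3 ok]
  16: obs=x cand={1,3} pick 3 [3->3 ok]
  17: obs=y cand={0,2,4} pick 2 [3->2 ok]
  18: obs=y cand={0,2,4} pick 2 [2->2 ok]
  19: obs=x cand={1,3} pick 1 [2->1 ok]
  20: obs=y cand={0,2,4} pick 4 [1->4 ok]
  21: obs=y cand={0,2,4} pick 0 [4->0 ok]
  22: obs=y cand={0,2,4} pick 4 [0->4 ok]
  23: obs=y cand={0,2,4} pick 0 [4->0 ok]
  24: obs=x cand={1,3} pick 3 [0->3 ok]
  25: obs=y cand={0,2,4} pick 0 [3->0 ok]
  26: obs=y cand={0,2,4} pick 4 [0->4 ok]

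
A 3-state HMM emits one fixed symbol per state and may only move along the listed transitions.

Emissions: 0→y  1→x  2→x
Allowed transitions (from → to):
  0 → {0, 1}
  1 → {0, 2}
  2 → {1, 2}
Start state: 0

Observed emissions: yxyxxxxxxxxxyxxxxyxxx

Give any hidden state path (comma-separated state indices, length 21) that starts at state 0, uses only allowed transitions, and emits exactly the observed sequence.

  t0 'y' -> {0}, take 0 (start)
  t1 'x' -> {1,2}, take 1 (0->1 ok)
  t2 'y' -> {0}, take 0 (1->0 ok)
  t3 'x' -> {1,2}, take 1 (0->1 ok)
  t4 'x' -> {1,2}, take 2 (1->2 ok)
  t5 'x' -> {1,2}, take 2 (2->2 ok)
  t6 'x' -> {1,2}, take 2 (2->2 ok)
  t7 'x' -> {1,2}, take 1 (2->1 ok)
  t8 'x' -> {1,2}, take 2 (1->2 ok)
  t9 'x' -> {1,2}, take 1 (2->1 ok)
  t10 'x' -> {1,2}, take 2 (1->2 ok)
  t11 'x' -> {1,2}, take 1 (2->1 ok)
  t12 'y' -> {0}, take 0 (1->0 ok)
  t13 'x' -> {1,2}, take 1 (0->1 ok)
  t14 'x' -> {1,2}, take 2 (1->2 ok)
  t15 'x' -> {1,2}, take 2 (2->2 ok)
  t16 'x' -> {1,2}, take 1 (2->1 ok)
  t17 'y' -> {0}, take 0 (1->0 ok)
  t18 'x' -> {1,2}, take 1 (0->1 ok)
  t19 'x' -> {1,2}, take 2 (1->2 ok)
  t20 'x' -> {1,2}, take 2 (2->2 ok)

0,1,0,1,2,2,2,1,2,1,2,1,0,1,2,2,1,0,1,2,2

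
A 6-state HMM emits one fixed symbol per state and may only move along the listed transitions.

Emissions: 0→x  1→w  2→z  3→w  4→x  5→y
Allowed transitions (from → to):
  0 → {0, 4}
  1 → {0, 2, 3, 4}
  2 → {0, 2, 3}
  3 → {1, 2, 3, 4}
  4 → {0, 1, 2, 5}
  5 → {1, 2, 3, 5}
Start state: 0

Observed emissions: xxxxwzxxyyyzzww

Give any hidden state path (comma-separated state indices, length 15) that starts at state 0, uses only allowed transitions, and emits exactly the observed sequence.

  [0] x  {0,4}  => 0  start
  [1] x  {0,4}  => 0  0->0 ok
  [2] x  {0,4}  => 0  0->0 ok
  [3] x  {0,4}  => 4  0->4 ok
  [4] w  {1,3}  => 1  4->1 ok
  [5] z  {2}  => 2  1->2 ok
  [6] x  {0,4}  => 0  2->0 ok
  [7] x  {0,4}  => 4  0->4 ok
  [8] y  {5}  => 5  4->5 ok
  [9] y  {5}  => 5  5->5 ok
  [10] y  {5}  => 5  5->5 ok
  [11] z  {2}  => 2  5->2 ok
  [12] z  {2}  => 2  2->2 ok
  [13] w  {1,3}  => 3  2->3 ok
  [14] w  {1,3}  => 3  3->3 ok

0,0,0,4,1,2,0,4,5,5,5,2,2,3,3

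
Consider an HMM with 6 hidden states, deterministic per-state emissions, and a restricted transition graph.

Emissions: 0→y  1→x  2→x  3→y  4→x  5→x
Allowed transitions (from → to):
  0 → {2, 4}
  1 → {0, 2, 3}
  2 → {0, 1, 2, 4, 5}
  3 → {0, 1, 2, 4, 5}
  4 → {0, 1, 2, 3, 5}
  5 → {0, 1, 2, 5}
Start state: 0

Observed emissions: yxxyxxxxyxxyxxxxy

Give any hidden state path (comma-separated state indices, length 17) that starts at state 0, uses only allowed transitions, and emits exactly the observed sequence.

0,2,2,0,2,2,2,4,0,4,2,0,4,5,2,4,0

  pos 0: y in {0,3}, choose 0; start
  pos 1: x in {1,2,4,5}, choose 2; 0->2 ok
  pos 2: x in {1,2,4,5}, choose 2; 2->2 ok
  pos 3: y in {0,3}, choose 0; 2->0 ok
  pos 4: x in {1,2,4,5}, choose 2; 0->2 ok
  pos 5: x in {1,2,4,5}, choose 2; 2->2 ok
  pos 6: x in {1,2,4,5}, choose 2; 2->2 ok
  pos 7: x in {1,2,4,5}, choose 4; 2->4 ok
  pos 8: y in {0,3}, choose 0; 4->0 ok
  pos 9: x in {1,2,4,5}, choose 4; 0->4 ok
  pos 10: x in {1,2,4,5}, choose 2; 4->2 ok
  pos 11: y in {0,3}, choose 0; 2->0 ok
  pos 12: x in {1,2,4,5}, choose 4; 0->4 ok
  pos 13: x in {1,2,4,5}, choose 5; 4->5 ok
  pos 14: x in {1,2,4,5}, choose 2; 5->2 ok
  pos 15: x in {1,2,4,5}, choose 4; 2->4 ok
  pos 16: y in {0,3}, choose 0; 4->0 ok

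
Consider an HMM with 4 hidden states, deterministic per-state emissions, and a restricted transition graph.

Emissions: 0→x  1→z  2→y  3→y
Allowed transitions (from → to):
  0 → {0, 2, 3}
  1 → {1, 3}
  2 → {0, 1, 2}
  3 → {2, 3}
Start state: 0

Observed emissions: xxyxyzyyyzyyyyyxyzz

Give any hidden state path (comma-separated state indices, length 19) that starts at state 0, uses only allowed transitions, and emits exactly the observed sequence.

  0: obs=x cand={0} pick 0 [start]
  1: obs=x cand={0} pick 0 [0->0 ok]
  2: obs=y cand={2,3} pick 2 [0->2 ok]
  3: obs=x cand={0} pick 0 [2->0 ok]
  4: obs=y cand={2,3} pick 2 [0->2 ok]
  5: obs=z cand={1} pick 1 [2->1 ok]
  6: obs=y cand={2,3} pick 3 [1->3 ok]
  7: obs=y cand={2,3} pick 2 [3->2 ok]
  8: obs=y cand={2,3} pick 2 [2->2 ok]
  9: obs=z cand={1} pick 1 [2->1 ok]
  10: obs=y cand={2,3} pick 3 [1->3 ok]
  11: obs=y cand={2,3} pick 3 [3->3 ok]
  12: obs=y cand={2,3} pick 3 [3->3 ok]
  13: obs=y cand={2,3} pick 2 [3->2 ok]
  14: obs=y cand={2,3} pick 2 [2->2 ok]
  15: obs=x cand={0} pick 0 [2->0 ok]
  16: obs=y cand={2,3} pick 2 [0->2 ok]
  17: obs=z cand={1} pick 1 [2->1 ok]
  18: obs=z cand={1} pick 1 [1->1 ok]

0,0,2,0,2,1,3,2,2,1,3,3,3,2,2,0,2,1,1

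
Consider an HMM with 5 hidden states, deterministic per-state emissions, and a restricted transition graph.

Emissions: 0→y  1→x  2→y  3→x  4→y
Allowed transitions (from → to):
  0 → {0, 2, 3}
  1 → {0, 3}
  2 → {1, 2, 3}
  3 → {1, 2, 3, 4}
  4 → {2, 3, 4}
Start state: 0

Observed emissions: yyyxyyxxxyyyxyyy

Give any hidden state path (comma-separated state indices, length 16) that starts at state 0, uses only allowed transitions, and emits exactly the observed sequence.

  [0] y  {0,2,4}  => 0  start
  [1] y  {0,2,4}  => 0  0->0 ok
  [2] y  {0,2,4}  => 2  0->2 ok
  [3] x  {1,3}  => 1  2->1 ok
  [4] y  {0,2,4}  => 0  1->0 ok
  [5] y  {0,2,4}  => 0  0->0 ok
  [6] x  {1,3}  => 3  0->3 ok
  [7] x  {1,3}  => 3  3->3 ok
  [8] x  {1,3}  => 1  3->1 ok
  [9] y  {0,2,4}  => 0  1->0 ok
  [10] y  {0,2,4}  => 2  0->2 ok
  [11] y  {0,2,4}  => 2  2->2 ok
  [12] x  {1,3}  => 1  2->1 ok
  [13] y  {0,2,4}  => 0  1->0 ok
  [14] y  {0,2,4}  => 2  0->2 ok
  [15] y  {0,2,4}  => 2  2->2 ok

0,0,2,1,0,0,3,3,1,0,2,2,1,0,2,2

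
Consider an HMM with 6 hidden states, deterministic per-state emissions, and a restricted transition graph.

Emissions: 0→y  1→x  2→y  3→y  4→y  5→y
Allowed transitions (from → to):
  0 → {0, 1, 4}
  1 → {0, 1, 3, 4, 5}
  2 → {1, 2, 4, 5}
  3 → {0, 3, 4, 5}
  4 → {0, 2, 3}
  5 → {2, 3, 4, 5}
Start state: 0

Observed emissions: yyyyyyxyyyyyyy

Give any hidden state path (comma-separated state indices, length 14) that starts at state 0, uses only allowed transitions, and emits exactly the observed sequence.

  pos 0: y in {0,2,3,4,5}, choose 0; start
  pos 1: y in {0,2,3,4,5}, choose 4; 0->4 ok
  pos 2: y in {0,2,3,4,5}, choose 3; 4->3 ok
  pos 3: y in {0,2,3,4,5}, choose 0; 3->0 ok
  pos 4: y in {0,2,3,4,5}, choose 4; 0->4 ok
  pos 5: y in {0,2,3,4,5}, choose 2; 4->2 ok
  pos 6: x in {1}, choose 1; 2->1 ok
  pos 7: y in {0,2,3,4,5}, choose 4; 1->4 ok
  pos 8: y in {0,2,3,4,5}, choose 2; 4->2 ok
  pos 9: y in {0,2,3,4,5}, choose 2; 2->2 ok
  pos 10: y in {0,2,3,4,5}, choose 2; 2->2 ok
  pos 11: y in {0,2,3,4,5}, choose 5; 2->5 ok
  pos 12: y in {0,2,3,4,5}, choose 5; 5->5 ok
  pos 13: y in {0,2,3,4,5}, choose 5; 5->5 ok

0,4,3,0,4,2,1,4,2,2,2,5,5,5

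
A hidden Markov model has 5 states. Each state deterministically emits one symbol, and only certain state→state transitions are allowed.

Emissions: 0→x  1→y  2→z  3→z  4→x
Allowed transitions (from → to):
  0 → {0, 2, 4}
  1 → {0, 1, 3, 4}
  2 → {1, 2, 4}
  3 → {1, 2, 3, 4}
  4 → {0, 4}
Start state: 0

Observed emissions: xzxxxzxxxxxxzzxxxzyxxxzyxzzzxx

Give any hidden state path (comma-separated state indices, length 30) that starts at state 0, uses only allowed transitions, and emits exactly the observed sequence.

  [0] x  {0,4}  => 0  start
  [1] z  {2,3}  => 2  0->2 ok
  [2] x  {0,4}  => 4  2->4 ok
  [3] x  {0,4}  => 4  4->4 ok
  [4] x  {0,4}  => 0  4->0 ok
  [5] z  {2,3}  => 2  0->2 ok
  [6] x  {0,4}  => 4  2->4 ok
  [7] x  {0,4}  => 4  4->4 ok
  [8] x  {0,4}  => 4  4->4 ok
  [9] x  {0,4}  => 4  4->4 ok
  [10] x  {0,4}  => 4  4->4 ok
  [11] x  {0,4}  => 0  4->0 ok
  [12] z  {2,3}  => 2  0->2 ok
  [13] z  {2,3}  => 2  2->2 ok
  [14] x  {0,4}  => 4  2->4 ok
  [15] x  {0,4}  => 4  4->4 ok
  [16] x  {0,4}  => 0  4->0 ok
  [17] z  {2,3}  => 2  0->2 ok
  [18] y  {1}  => 1  2->1 ok
  [19] x  {0,4}  => 0  1->0 ok
  [20] x  {0,4}  => 4  0->4 ok
  [21] x  {0,4}  => 0  4->0 ok
  [22] z  {2,3}  => 2  0->2 ok
  [23] y  {1}  => 1  2->1 ok
  [24] x  {0,4}  => 0  1->0 ok
  [25] z  {2,3}  => 2  0->2 ok
  [26] z  {2,3}  => 2  2->2 ok
  [27] z  {2,3}  => 2  2->2 ok
  [28] x  {0,4}  => 4  2->4 ok
  [29] x  {0,4}  => 4  4->4 ok

0,2,4,4,0,2,4,4,4,4,4,0,2,2,4,4,0,2,1,0,4,0,2,1,0,2,2,2,4,4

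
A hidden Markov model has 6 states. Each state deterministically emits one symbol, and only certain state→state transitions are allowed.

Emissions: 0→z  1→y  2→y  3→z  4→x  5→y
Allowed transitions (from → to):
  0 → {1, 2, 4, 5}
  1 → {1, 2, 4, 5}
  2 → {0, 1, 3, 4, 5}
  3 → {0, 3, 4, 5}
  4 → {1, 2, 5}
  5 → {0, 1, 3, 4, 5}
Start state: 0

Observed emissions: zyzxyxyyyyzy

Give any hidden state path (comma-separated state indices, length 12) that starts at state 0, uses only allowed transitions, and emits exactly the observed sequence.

0,5,0,4,2,4,2,1,1,2,3,5

  [0] z  {0,3}  => 0  start
  [1] y  {1,2,5}  => 5  0->5 ok
  [2] z  {0,3}  => 0  5->0 ok
  [3] x  {4}  => 4  0->4 ok
  [4] y  {1,2,5}  => 2  4->2 ok
  [5] x  {4}  => 4  2->4 ok
  [6] y  {1,2,5}  => 2  4->2 ok
  [7] y  {1,2,5}  => 1  2->1 ok
  [8] y  {1,2,5}  => 1  1->1 ok
  [9] y  {1,2,5}  => 2  1->2 ok
  [10] z  {0,3}  => 3  2->3 ok
  [11] y  {1,2,5}  => 5  3->5 ok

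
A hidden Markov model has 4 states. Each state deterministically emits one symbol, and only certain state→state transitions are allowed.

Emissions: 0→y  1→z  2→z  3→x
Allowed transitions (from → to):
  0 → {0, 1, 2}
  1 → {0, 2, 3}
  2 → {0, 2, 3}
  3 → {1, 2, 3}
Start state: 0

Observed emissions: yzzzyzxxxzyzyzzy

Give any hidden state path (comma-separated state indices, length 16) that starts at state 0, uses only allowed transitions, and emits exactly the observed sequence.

  0: obs=y cand={0} pick 0 [start]
  1: obs=z cand={1,2} pick 1 [0->1 ok]
  2: obs=z cand={1,2} pick 2 [1->2 ok]
  3: obs=z cand={1,2} pick 2 [2->2 ok]
  4: obs=y cand={0} pick 0 [2->0 ok]
  5: obs=z cand={1,2} pick 2 [0->2 ok]
  6: obs=x cand={3} pick 3 [2->3 ok]
  7: obs=x cand={3} pick 3 [3->3 ok]
  8: obs=x cand={3} pick 3 [3->3 ok]
  9: obs=z cand={1,2} pick 1 [3->1 ok]
  10: obs=y cand={0} pick 0 [1->0 ok]
  11: obs=z cand={1,2} pick 1 [0->1 ok]
  12: obs=y cand={0} pick 0 [1->0 ok]
  13: obs=z cand={1,2} pick 1 [0->1 ok]
  14: obs=z cand={1,2} pick 2 [1->2 ok]
  15: obs=y cand={0} pick 0 [2->0 ok]

0,1,2,2,0,2,3,3,3,1,0,1,0,1,2,0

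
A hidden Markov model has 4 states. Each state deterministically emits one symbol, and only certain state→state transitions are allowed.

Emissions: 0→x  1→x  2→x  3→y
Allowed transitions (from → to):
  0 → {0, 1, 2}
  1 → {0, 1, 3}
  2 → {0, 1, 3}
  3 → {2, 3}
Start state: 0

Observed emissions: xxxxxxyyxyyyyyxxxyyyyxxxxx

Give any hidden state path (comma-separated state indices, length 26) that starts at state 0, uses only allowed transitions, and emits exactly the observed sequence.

  pos 0: x in {0,1,2}, choose 0; start
  pos 1: x in {0,1,2}, choose 2; 0->2 ok
  pos 2: x in {0,1,2}, choose 0; 2->0 ok
  pos 3: x in {0,1,2}, choose 2; 0->2 ok
  pos 4: x in {0,1,2}, choose 0; 2->0 ok
  pos 5: x in {0,1,2}, choose 1; 0->1 ok
  pos 6: y in {3}, choose 3; 1->3 ok
  pos 7: y in {3}, choose 3; 3->3 ok
  pos 8: x in {0,1,2}, choose 2; 3->2 ok
  pos 9: y in {3}, choose 3; 2->3 ok
  pos 10: y in {3}, choose 3; 3->3 ok
  pos 11: y in {3}, choose 3; 3->3 ok
  pos 12: y in {3}, choose 3; 3->3 ok
  pos 13: y in {3}, choose 3; 3->3 ok
  pos 14: x in {0,1,2}, choose 2; 3->2 ok
  pos 15: x in {0,1,2}, choose 1; 2->1 ok
  pos 16: x in {0,1,2}, choose 1; 1->1 ok
  pos 17: y in {3}, choose 3; 1->3 ok
  pos 18: y in {3}, choose 3; 3->3 ok
  pos 19: y in {3}, choose 3; 3->3 ok
  pos 20: y in {3}, choose 3; 3->3 ok
  pos 21: x in {0,1,2}, choose 2; 3->2 ok
  pos 22: x in {0,1,2}, choose 1; 2->1 ok
  pos 23: x in {0,1,2}, choose 0; 1->0 ok
  pos 24: x in {0,1,2}, choose 0; 0->0 ok
  pos 25: x in {0,1,2}, choose 0; 0->0 ok

0,2,0,2,0,1,3,3,2,3,3,3,3,3,2,1,1,3,3,3,3,2,1,0,0,0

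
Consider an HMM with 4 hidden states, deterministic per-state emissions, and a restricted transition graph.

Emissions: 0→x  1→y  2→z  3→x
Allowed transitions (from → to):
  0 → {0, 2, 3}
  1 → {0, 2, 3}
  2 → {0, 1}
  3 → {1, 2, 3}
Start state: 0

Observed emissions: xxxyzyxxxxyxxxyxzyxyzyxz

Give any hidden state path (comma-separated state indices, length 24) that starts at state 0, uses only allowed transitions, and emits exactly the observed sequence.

0,3,3,1,2,1,0,0,0,3,1,0,0,3,1,3,2,1,3,1,2,1,3,2

  pos 0: x in {0,3}, choose 0; start
  pos 1: x in {0,3}, choose 3; 0->3 ok
  pos 2: x in {0,3}, choose 3; 3->3 ok
  pos 3: y in {1}, choose 1; 3->1 ok
  pos 4: z in {2}, choose 2; 1->2 ok
  pos 5: y in {1}, choose 1; 2->1 ok
  pos 6: x in {0,3}, choose 0; 1->0 ok
  pos 7: x in {0,3}, choose 0; 0->0 ok
  pos 8: x in {0,3}, choose 0; 0->0 ok
  pos 9: x in {0,3}, choose 3; 0->3 ok
  pos 10: y in {1}, choose 1; 3->1 ok
  pos 11: x in {0,3}, choose 0; 1->0 ok
  pos 12: x in {0,3}, choose 0; 0->0 ok
  pos 13: x in {0,3}, choose 3; 0->3 ok
  pos 14: y in {1}, choose 1; 3->1 ok
  pos 15: x in {0,3}, choose 3; 1->3 ok
  pos 16: z in {2}, choose 2; 3->2 ok
  pos 17: y in {1}, choose 1; 2->1 ok
  pos 18: x in {0,3}, choose 3; 1->3 ok
  pos 19: y in {1}, choose 1; 3->1 ok
  pos 20: z in {2}, choose 2; 1->2 ok
  pos 21: y in {1}, choose 1; 2->1 ok
  pos 22: x in {0,3}, choose 3; 1->3 ok
  pos 23: z in {2}, choose 2; 3->2 ok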